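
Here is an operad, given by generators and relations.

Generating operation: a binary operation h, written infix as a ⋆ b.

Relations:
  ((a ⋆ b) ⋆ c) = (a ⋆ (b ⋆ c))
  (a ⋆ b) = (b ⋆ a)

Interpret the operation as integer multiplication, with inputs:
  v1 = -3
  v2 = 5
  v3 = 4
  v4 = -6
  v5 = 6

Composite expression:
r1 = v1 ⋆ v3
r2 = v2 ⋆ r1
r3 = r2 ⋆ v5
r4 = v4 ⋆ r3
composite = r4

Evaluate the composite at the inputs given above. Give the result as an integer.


2160

(v1 ⋆ v3) = -12
(v2 ⋆ (v1 ⋆ v3)) = -60
((v2 ⋆ (v1 ⋆ v3)) ⋆ v5) = -360
(v4 ⋆ ((v2 ⋆ (v1 ⋆ v3)) ⋆ v5)) = 2160


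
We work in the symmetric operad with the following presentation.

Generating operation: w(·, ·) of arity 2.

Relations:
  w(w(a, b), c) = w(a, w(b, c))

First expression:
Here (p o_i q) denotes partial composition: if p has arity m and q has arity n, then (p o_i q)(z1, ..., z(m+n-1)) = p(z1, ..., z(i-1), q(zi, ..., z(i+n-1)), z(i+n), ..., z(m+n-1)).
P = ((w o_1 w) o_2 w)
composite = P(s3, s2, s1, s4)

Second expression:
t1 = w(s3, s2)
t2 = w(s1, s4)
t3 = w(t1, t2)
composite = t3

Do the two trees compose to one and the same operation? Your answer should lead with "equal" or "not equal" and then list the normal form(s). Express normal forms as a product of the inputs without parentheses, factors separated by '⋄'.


equal; both compose to s3 ⋄ s2 ⋄ s1 ⋄ s4


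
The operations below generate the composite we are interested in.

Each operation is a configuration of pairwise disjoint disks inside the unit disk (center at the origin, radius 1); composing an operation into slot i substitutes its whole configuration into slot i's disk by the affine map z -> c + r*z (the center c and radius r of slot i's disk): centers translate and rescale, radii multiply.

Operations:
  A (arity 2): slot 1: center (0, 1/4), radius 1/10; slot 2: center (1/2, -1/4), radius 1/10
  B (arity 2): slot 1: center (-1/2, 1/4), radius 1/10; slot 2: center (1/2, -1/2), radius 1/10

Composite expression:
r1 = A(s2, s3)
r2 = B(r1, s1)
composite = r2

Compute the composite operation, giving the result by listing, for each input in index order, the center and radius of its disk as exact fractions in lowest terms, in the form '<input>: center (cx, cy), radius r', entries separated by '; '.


s1: center (1/2, -1/2), radius 1/10; s2: center (-1/2, 11/40), radius 1/100; s3: center (-9/20, 9/40), radius 1/100

Only the slot chain above each s matters under B; compose those maps.
input s2: composing its 2 substitution steps yields center (-1/2, 11/40), radius 1/100
input s3: composing its 2 substitution steps yields center (-9/20, 9/40), radius 1/100
input s1: composing its 1 substitution step yields center (1/2, -1/2), radius 1/10


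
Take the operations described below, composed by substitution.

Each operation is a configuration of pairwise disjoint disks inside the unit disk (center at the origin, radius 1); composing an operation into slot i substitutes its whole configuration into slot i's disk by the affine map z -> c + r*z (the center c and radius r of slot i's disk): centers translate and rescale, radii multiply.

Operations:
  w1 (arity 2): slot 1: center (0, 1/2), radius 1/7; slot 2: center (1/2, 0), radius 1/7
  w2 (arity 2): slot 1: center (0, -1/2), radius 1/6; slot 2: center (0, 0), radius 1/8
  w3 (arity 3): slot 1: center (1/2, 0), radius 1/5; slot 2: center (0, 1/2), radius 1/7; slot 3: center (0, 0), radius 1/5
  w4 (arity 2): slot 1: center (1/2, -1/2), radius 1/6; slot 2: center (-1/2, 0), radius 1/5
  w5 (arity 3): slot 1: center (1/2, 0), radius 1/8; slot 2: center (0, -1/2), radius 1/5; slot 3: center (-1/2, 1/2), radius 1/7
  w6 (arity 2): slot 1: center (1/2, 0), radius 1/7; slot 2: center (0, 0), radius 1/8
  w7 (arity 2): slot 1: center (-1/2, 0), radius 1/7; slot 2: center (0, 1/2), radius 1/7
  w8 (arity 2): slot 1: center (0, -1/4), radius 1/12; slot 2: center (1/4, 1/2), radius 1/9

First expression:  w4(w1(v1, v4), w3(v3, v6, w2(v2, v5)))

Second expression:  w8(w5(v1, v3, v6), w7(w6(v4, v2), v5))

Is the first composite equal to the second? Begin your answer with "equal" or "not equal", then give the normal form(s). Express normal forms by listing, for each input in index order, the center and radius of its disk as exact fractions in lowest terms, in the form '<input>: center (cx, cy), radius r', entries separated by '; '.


not equal — first v1: center (1/2, -5/12), radius 1/42; v2: center (-1/2, -1/50), radius 1/150; v3: center (-2/5, 0), radius 1/25; v4: center (7/12, -1/2), radius 1/42; v5: center (-1/2, 0), radius 1/200; v6: center (-1/2, 1/10), radius 1/35, second v1: center (1/24, -1/4), radius 1/96; v2: center (7/36, 1/2), radius 1/504; v3: center (0, -7/24), radius 1/60; v4: center (17/84, 1/2), radius 1/441; v5: center (1/4, 5/9), radius 1/63; v6: center (-1/24, -5/24), radius 1/84

Normal form of the first expression: v1: center (1/2, -5/12), radius 1/42; v2: center (-1/2, -1/50), radius 1/150; v3: center (-2/5, 0), radius 1/25; v4: center (7/12, -1/2), radius 1/42; v5: center (-1/2, 0), radius 1/200; v6: center (-1/2, 1/10), radius 1/35
Normal form of the second expression: v1: center (1/24, -1/4), radius 1/96; v2: center (7/36, 1/2), radius 1/504; v3: center (0, -7/24), radius 1/60; v4: center (17/84, 1/2), radius 1/441; v5: center (1/4, 5/9), radius 1/63; v6: center (-1/24, -5/24), radius 1/84
Distinct normal forms: not equal.


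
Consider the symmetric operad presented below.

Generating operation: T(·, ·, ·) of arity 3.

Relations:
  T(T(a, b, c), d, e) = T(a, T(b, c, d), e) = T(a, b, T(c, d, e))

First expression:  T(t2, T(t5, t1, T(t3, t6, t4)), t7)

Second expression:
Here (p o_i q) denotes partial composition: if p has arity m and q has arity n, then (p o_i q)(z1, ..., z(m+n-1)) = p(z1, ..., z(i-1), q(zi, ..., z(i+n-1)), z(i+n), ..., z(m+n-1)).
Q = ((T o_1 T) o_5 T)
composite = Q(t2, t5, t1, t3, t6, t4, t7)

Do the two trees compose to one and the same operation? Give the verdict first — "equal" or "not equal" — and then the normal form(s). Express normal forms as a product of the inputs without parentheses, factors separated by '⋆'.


The first expression, normalized: t2 ⋆ t5 ⋆ t1 ⋆ t3 ⋆ t6 ⋆ t4 ⋆ t7
The second expression, normalized: t2 ⋆ t5 ⋆ t1 ⋆ t3 ⋆ t6 ⋆ t4 ⋆ t7
One common form — equal.

equal; both compose to t2 ⋆ t5 ⋆ t1 ⋆ t3 ⋆ t6 ⋆ t4 ⋆ t7


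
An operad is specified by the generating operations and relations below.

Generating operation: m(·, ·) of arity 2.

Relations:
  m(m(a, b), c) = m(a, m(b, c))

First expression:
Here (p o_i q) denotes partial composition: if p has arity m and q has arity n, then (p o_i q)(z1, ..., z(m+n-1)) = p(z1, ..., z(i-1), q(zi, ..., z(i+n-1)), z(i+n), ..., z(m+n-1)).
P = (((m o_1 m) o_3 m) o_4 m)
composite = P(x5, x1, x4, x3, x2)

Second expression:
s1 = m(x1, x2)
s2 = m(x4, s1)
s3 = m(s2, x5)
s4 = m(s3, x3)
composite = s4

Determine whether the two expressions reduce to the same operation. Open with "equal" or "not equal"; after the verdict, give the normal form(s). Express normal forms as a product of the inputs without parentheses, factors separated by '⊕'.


Normal form of the first expression: x5 ⊕ x1 ⊕ x4 ⊕ x3 ⊕ x2
Normal form of the second expression: x4 ⊕ x1 ⊕ x2 ⊕ x5 ⊕ x3
They disagree, so not equal.

not equal; the first gives x5 ⊕ x1 ⊕ x4 ⊕ x3 ⊕ x2 and the second x4 ⊕ x1 ⊕ x2 ⊕ x5 ⊕ x3


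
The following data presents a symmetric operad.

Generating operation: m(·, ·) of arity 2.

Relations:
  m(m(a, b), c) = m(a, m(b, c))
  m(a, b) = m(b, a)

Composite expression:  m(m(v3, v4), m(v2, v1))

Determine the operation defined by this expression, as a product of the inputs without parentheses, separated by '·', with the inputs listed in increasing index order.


Both nesting and order wash out for m; what remains is which v's occur.
m(v3, v4) spells out as v3 · v4
m(v2, v1) spells out as v2 · v1
m(m(v3, v4), m(v2, v1)) spells out as v3 · v4 · v2 · v1
commutativity sorts the factors: v1 · v2 · v3 · v4

v1 · v2 · v3 · v4


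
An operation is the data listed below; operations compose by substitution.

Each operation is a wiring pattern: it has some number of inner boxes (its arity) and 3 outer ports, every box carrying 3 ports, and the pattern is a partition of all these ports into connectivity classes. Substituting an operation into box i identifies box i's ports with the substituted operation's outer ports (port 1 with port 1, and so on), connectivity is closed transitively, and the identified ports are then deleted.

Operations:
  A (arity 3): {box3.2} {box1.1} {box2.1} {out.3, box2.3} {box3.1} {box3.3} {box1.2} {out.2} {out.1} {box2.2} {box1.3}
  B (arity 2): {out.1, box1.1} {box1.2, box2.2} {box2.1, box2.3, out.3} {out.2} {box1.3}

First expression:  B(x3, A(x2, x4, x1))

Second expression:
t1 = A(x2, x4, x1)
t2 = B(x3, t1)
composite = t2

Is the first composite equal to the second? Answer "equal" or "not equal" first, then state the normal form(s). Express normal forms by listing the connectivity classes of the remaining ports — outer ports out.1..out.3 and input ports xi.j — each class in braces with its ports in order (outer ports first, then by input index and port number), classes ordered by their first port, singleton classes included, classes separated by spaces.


equal; both compose to {out.1, x3.1} {out.2} {out.3, x4.3} {x1.1} {x1.2} {x1.3} {x2.1} {x2.2} {x2.3} {x3.2} {x3.3} {x4.1} {x4.2}

Normal form of the first expression: {out.1, x3.1} {out.2} {out.3, x4.3} {x1.1} {x1.2} {x1.3} {x2.1} {x2.2} {x2.3} {x3.2} {x3.3} {x4.1} {x4.2}
Normal form of the second expression: {out.1, x3.1} {out.2} {out.3, x4.3} {x1.1} {x1.2} {x1.3} {x2.1} {x2.2} {x2.3} {x3.2} {x3.3} {x4.1} {x4.2}
The normal forms match — equal.


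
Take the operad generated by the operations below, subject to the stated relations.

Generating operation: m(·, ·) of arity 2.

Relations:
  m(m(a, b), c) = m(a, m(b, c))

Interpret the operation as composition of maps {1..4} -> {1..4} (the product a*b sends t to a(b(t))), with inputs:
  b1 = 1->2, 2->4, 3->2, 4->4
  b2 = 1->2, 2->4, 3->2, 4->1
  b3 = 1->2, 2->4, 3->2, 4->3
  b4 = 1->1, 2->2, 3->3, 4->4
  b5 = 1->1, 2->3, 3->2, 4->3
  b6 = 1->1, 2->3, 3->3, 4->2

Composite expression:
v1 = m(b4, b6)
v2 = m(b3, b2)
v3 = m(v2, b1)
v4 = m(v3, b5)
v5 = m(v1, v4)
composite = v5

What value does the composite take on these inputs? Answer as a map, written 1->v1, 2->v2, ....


m(b4, b6) = 1->1, 2->3, 3->3, 4->2
m(b3, b2) = 1->4, 2->3, 3->4, 4->2
m(m(b3, b2), b1) = 1->3, 2->2, 3->3, 4->2
m(m(m(b3, b2), b1), b5) = 1->3, 2->3, 3->2, 4->3
m(m(b4, b6), m(m(m(b3, b2), b1), b5)) = 1->3, 2->3, 3->3, 4->3

1->3, 2->3, 3->3, 4->3


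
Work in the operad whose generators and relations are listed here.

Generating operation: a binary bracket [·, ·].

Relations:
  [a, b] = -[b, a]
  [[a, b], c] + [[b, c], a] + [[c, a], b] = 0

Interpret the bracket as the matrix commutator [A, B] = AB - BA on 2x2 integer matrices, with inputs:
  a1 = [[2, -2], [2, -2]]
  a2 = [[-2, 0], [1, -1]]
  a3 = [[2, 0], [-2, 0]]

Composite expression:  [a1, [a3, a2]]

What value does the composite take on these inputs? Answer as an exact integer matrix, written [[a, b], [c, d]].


[[0, 0], [0, 0]]


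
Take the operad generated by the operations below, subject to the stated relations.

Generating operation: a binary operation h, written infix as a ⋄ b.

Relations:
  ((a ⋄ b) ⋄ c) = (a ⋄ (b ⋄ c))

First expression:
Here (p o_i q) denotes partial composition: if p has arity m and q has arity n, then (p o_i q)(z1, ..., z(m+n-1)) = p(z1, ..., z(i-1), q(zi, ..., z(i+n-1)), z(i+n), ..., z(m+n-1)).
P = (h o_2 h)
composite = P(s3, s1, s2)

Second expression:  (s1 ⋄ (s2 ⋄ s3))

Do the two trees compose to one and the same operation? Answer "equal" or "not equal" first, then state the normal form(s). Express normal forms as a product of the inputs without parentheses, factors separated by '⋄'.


In normal form, the first expression is s3 ⋄ s1 ⋄ s2
In normal form, the second expression is s1 ⋄ s2 ⋄ s3
Different reductions; not equal.

not equal; the first gives s3 ⋄ s1 ⋄ s2 and the second s1 ⋄ s2 ⋄ s3


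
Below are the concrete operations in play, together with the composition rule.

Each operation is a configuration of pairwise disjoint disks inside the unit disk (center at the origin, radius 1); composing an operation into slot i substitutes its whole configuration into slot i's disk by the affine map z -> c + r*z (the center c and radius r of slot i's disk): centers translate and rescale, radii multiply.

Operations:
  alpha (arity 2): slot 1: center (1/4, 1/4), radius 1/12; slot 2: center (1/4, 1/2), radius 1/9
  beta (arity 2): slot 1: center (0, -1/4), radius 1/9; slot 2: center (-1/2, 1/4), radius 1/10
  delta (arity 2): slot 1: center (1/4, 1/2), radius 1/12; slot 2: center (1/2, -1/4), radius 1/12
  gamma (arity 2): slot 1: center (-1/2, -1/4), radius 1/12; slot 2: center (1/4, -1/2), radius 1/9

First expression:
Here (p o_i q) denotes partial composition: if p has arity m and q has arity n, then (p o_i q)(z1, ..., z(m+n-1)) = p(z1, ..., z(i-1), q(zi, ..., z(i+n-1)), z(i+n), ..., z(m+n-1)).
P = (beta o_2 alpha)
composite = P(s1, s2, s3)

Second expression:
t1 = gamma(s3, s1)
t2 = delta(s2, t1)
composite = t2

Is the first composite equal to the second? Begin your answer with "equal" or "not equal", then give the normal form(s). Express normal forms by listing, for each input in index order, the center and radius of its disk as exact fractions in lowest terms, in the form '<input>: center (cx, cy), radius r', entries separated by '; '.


not equal; first: s1: center (0, -1/4), radius 1/9; s2: center (-19/40, 11/40), radius 1/120; s3: center (-19/40, 3/10), radius 1/90; second: s1: center (25/48, -7/24), radius 1/108; s2: center (1/4, 1/2), radius 1/12; s3: center (11/24, -13/48), radius 1/144

Normal form of the first expression: s1: center (0, -1/4), radius 1/9; s2: center (-19/40, 11/40), radius 1/120; s3: center (-19/40, 3/10), radius 1/90
Normal form of the second expression: s1: center (25/48, -7/24), radius 1/108; s2: center (1/4, 1/2), radius 1/12; s3: center (11/24, -13/48), radius 1/144
Distinct normal forms: not equal.


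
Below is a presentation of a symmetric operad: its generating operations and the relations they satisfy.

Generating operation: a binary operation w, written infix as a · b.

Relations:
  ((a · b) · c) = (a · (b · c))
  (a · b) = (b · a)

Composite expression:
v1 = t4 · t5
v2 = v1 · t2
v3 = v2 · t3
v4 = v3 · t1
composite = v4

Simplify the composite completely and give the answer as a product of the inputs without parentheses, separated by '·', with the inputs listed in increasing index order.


t1 · t2 · t3 · t4 · t5

Key point: w commutes, so take the t-inputs in any fixed order.
(t4 · t5) linearizes to t4 · t5
((t4 · t5) · t2) linearizes to t4 · t5 · t2
(((t4 · t5) · t2) · t3) linearizes to t4 · t5 · t2 · t3
((((t4 · t5) · t2) · t3) · t1) linearizes to t4 · t5 · t2 · t3 · t1
commutativity sorts the factors: t1 · t2 · t3 · t4 · t5


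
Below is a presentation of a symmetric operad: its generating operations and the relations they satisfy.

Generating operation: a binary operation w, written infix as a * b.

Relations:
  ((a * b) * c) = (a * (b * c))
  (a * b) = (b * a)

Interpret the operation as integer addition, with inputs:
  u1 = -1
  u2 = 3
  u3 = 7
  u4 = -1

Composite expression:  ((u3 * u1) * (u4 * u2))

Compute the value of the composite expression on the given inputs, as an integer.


(u3 * u1) = 6
(u4 * u2) = 2
((u3 * u1) * (u4 * u2)) = 8

8


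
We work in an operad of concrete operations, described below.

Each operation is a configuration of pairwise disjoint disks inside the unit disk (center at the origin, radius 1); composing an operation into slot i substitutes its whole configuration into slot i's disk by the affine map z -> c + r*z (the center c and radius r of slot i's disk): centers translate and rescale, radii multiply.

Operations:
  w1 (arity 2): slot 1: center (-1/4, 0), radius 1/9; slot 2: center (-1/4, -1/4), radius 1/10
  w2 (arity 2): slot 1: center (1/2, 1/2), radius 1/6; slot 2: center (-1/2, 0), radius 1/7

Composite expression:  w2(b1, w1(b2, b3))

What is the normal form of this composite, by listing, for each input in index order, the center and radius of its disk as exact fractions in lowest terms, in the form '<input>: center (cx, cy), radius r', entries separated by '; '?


b1: center (1/2, 1/2), radius 1/6; b2: center (-15/28, 0), radius 1/63; b3: center (-15/28, -1/28), radius 1/70


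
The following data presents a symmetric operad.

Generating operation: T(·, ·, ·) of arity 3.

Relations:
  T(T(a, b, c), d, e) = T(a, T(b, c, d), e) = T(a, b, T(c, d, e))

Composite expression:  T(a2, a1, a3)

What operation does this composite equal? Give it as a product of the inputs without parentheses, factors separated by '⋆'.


a2 ⋆ a1 ⋆ a3


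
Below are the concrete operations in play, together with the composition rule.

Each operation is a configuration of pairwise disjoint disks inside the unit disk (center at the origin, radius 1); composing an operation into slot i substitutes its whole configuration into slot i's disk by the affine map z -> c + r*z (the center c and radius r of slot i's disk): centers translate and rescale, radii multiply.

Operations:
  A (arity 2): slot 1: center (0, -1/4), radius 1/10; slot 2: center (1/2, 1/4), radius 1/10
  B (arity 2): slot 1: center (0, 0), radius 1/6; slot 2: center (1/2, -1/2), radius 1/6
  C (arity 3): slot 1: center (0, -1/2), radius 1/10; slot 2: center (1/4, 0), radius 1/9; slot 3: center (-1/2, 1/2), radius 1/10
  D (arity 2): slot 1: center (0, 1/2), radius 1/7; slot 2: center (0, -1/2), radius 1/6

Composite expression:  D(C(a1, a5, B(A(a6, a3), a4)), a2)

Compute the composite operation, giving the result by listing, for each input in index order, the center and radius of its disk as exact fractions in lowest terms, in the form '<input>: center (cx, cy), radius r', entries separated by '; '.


a1: center (0, 3/7), radius 1/70; a2: center (0, -1/2), radius 1/6; a3: center (-59/840, 961/1680), radius 1/4200; a4: center (-9/140, 79/140), radius 1/420; a5: center (1/28, 1/2), radius 1/63; a6: center (-1/14, 137/240), radius 1/4200


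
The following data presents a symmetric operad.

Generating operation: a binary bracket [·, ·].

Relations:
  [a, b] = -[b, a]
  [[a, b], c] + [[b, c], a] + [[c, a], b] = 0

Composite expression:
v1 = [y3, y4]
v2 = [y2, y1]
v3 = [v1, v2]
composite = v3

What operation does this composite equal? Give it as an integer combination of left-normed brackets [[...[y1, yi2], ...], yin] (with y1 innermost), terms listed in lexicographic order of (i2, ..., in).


[[[y1, y2], y3], y4] - [[[y1, y2], y4], y3]


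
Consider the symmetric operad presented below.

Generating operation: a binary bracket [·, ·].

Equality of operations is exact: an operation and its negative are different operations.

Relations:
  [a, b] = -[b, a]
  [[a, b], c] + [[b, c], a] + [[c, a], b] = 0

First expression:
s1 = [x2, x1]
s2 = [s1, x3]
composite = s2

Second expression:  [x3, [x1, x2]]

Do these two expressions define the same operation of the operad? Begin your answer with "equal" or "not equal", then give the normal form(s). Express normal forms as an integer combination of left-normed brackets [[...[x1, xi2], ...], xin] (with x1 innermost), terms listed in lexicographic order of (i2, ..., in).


equal; the common form is -[[x1, x2], x3]

Normal form of the first expression: -[[x1, x2], x3]
Normal form of the second expression: -[[x1, x2], x3]
One common form — equal.


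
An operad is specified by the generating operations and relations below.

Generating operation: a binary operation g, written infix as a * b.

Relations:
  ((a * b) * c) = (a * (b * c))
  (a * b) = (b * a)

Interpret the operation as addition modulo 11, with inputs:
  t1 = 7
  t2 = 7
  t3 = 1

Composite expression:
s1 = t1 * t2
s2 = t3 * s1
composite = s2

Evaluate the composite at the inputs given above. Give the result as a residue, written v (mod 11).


4 (mod 11)

(t1 * t2) = 3
(t3 * (t1 * t2)) = 4


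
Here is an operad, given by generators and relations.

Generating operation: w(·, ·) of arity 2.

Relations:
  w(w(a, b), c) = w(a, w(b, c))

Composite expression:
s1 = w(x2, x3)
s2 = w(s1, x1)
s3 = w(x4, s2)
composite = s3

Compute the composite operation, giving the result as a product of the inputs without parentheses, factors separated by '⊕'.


x4 ⊕ x2 ⊕ x3 ⊕ x1

The w-tree's shape is irrelevant; the x-reading-order decides.
w(x2, x3) reduces to x2 ⊕ x3
w(w(x2, x3), x1) reduces to x2 ⊕ x3 ⊕ x1
w(x4, w(w(x2, x3), x1)) reduces to x4 ⊕ x2 ⊕ x3 ⊕ x1


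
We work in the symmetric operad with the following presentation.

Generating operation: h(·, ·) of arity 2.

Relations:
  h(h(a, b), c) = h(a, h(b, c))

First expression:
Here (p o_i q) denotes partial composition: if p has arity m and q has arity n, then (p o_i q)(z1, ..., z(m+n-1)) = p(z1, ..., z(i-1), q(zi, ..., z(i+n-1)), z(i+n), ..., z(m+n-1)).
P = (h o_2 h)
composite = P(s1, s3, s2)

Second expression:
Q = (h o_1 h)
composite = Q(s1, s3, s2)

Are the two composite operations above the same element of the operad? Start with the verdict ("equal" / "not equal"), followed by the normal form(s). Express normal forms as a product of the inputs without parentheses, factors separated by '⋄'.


Normal form of the first expression: s1 ⋄ s3 ⋄ s2
Normal form of the second expression: s1 ⋄ s3 ⋄ s2
The normal forms match — equal.

equal — both sides give s1 ⋄ s3 ⋄ s2


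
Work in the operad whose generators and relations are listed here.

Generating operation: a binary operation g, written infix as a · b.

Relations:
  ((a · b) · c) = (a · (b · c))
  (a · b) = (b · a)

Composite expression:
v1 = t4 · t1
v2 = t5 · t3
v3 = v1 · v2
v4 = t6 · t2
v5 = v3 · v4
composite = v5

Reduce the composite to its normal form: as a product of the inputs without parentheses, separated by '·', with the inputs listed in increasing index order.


t1 · t2 · t3 · t4 · t5 · t6

Reordering under g is free, so list the t-inputs canonically.
(t4 · t1) spells out as t4 · t1
(t5 · t3) spells out as t5 · t3
((t4 · t1) · (t5 · t3)) spells out as t4 · t1 · t5 · t3
(t6 · t2) spells out as t6 · t2
(((t4 · t1) · (t5 · t3)) · (t6 · t2)) spells out as t4 · t1 · t5 · t3 · t6 · t2
reordering the factors by index: t1 · t2 · t3 · t4 · t5 · t6


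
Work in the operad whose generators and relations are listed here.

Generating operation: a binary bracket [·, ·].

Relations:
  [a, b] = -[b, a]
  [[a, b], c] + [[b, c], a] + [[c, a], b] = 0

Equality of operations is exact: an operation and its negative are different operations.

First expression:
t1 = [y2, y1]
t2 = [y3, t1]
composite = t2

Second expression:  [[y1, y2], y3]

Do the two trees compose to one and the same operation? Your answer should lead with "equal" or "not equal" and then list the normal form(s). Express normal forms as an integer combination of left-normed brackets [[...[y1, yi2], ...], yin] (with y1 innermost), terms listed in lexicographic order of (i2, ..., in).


The first expression reduces to [[y1, y2], y3]
The second expression reduces to [[y1, y2], y3]
The normal forms match — equal.

equal; the common form is [[y1, y2], y3]


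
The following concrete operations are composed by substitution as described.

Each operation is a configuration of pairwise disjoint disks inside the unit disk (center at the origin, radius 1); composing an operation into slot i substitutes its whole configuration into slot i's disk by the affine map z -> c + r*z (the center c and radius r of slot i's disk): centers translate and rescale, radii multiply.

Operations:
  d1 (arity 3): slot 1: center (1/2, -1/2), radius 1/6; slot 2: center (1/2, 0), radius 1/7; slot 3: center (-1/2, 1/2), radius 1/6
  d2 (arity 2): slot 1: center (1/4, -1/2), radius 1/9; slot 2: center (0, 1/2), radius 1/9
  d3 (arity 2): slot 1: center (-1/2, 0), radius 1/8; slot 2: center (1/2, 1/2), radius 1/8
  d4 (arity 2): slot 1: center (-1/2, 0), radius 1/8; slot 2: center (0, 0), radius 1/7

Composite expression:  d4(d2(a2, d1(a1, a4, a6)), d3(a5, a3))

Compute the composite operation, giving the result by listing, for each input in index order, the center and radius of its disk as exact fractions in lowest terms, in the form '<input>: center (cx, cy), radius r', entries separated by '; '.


Follow each a-input down from d4: c' goes to c + r*c', radius to r*r'.
a2 passes through 2 substitutions, ending at center (-15/32, -1/16), radius 1/72
a1 passes through 3 substitutions, ending at center (-71/144, 1/18), radius 1/432
a4 passes through 3 substitutions, ending at center (-71/144, 1/16), radius 1/504
a6 passes through 3 substitutions, ending at center (-73/144, 5/72), radius 1/432
a5 passes through 2 substitutions, ending at center (-1/14, 0), radius 1/56
a3 passes through 2 substitutions, ending at center (1/14, 1/14), radius 1/56

a1: center (-71/144, 1/18), radius 1/432; a2: center (-15/32, -1/16), radius 1/72; a3: center (1/14, 1/14), radius 1/56; a4: center (-71/144, 1/16), radius 1/504; a5: center (-1/14, 0), radius 1/56; a6: center (-73/144, 5/72), radius 1/432


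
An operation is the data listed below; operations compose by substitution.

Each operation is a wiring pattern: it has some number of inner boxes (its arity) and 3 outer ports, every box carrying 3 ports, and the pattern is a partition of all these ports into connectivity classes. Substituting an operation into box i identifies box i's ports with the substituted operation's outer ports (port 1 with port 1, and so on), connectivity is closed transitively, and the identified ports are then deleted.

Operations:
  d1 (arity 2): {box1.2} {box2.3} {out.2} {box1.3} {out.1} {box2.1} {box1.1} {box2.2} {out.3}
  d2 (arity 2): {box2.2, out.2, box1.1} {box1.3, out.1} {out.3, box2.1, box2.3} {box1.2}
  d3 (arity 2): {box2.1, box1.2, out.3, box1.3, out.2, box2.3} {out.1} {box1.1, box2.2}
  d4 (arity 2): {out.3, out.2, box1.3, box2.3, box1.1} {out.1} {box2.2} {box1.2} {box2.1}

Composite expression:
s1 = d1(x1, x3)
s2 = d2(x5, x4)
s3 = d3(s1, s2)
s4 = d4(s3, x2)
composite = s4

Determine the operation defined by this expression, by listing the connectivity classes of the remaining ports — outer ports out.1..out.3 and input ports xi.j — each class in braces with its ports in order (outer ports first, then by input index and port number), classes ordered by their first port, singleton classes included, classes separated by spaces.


Connectivity passes through glued d4-boundaries; trace each wire chain.
the subtree at d1 composes to {out.1} {out.2} {out.3} {x1.1} {x1.2} {x1.3} {x3.1} {x3.2} {x3.3} on (x1, x3); out.j = own outer ports
the subtree at d2 composes to {out.1, x5.3} {out.2, x4.2, x5.1} {out.3, x4.1, x4.3} {x5.2} on (x5, x4); out.j = own outer ports
the subtree at d3 composes to {out.1} {out.2, out.3, x4.1, x4.3, x5.3} {x1.1} {x1.2} {x1.3} {x3.1} {x3.2} {x3.3} {x4.2, x5.1} {x5.2} on (x1, x3, x5, x4); out.j = own outer ports
the subtree at d4 composes to {out.1} {out.2, out.3, x2.3, x4.1, x4.3, x5.3} {x1.1} {x1.2} {x1.3} {x2.1} {x2.2} {x3.1} {x3.2} {x3.3} {x4.2, x5.1} {x5.2} on (x1, x3, x5, x4, x2); out.j = own outer ports

{out.1} {out.2, out.3, x2.3, x4.1, x4.3, x5.3} {x1.1} {x1.2} {x1.3} {x2.1} {x2.2} {x3.1} {x3.2} {x3.3} {x4.2, x5.1} {x5.2}


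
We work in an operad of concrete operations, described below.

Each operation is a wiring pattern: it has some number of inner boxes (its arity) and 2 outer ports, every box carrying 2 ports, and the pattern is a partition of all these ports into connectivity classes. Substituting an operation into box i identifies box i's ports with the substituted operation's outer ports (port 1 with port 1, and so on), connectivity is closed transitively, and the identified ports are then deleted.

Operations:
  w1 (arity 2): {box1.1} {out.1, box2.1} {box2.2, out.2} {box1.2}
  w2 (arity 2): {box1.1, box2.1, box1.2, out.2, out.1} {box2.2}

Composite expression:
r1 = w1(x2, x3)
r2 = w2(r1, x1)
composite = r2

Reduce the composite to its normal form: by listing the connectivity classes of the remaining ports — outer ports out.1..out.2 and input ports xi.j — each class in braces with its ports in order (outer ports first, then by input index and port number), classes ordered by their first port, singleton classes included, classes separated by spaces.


{out.1, out.2, x1.1, x3.1, x3.2} {x1.2} {x2.1} {x2.2}

Substituting into w2 glues patterns; closure does the rest.
after w1, the pattern on (x2, x3) reads {out.1, x3.1} {out.2, x3.2} {x2.1} {x2.2} (out.j = its outer ports)
after w2, the pattern on (x2, x3, x1) reads {out.1, out.2, x1.1, x3.1, x3.2} {x1.2} {x2.1} {x2.2} (out.j = its outer ports)


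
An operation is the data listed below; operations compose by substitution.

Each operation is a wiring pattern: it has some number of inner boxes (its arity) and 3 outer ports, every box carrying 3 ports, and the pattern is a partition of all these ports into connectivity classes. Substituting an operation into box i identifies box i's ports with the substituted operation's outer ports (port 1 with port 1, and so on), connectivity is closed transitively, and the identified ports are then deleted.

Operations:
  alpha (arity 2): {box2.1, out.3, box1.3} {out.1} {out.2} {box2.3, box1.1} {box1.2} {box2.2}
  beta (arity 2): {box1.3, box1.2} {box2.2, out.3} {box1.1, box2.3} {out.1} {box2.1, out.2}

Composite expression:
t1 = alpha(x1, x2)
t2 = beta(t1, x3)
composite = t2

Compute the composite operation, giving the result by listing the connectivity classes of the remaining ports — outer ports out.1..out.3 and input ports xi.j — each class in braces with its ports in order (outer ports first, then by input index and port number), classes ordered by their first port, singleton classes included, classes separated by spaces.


Two ports join when wires chain via beta-identified ports.
stage alpha: inputs (x1, x2), connectivity {out.1} {out.2} {out.3, x1.3, x2.1} {x1.1, x2.3} {x1.2} {x2.2}, out.j its boundary
stage beta: inputs (x1, x2, x3), connectivity {out.1} {out.2, x3.1} {out.3, x3.2} {x1.1, x2.3} {x1.2} {x1.3, x2.1} {x2.2} {x3.3}, out.j its boundary

{out.1} {out.2, x3.1} {out.3, x3.2} {x1.1, x2.3} {x1.2} {x1.3, x2.1} {x2.2} {x3.3}


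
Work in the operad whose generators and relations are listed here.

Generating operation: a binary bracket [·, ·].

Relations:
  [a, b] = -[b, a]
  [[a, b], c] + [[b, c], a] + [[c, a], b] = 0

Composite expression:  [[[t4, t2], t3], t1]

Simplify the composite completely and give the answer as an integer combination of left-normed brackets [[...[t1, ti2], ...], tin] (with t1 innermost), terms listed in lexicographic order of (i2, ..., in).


In the tensor algebra, words opening t1 carry the t1-anchored form.
Composite bracket: [[[t4, t2], t3], t1]
Expanding via [a, b] = ab - ba: 8 signed words (2^3 = 8).
Keep just the words that open with t1:
  the word t1t2t4t3 carries sign +1 and contributes +[[[t1, t2], t4], t3]
  the word t1t3t2t4 carries sign -1 and contributes -[[[t1, t3], t2], t4]
  the word t1t3t4t2 carries sign +1 and contributes +[[[t1, t3], t4], t2]
  the word t1t4t2t3 carries sign -1 and contributes -[[[t1, t4], t2], t3]

[[[t1, t2], t4], t3] - [[[t1, t3], t2], t4] + [[[t1, t3], t4], t2] - [[[t1, t4], t2], t3]


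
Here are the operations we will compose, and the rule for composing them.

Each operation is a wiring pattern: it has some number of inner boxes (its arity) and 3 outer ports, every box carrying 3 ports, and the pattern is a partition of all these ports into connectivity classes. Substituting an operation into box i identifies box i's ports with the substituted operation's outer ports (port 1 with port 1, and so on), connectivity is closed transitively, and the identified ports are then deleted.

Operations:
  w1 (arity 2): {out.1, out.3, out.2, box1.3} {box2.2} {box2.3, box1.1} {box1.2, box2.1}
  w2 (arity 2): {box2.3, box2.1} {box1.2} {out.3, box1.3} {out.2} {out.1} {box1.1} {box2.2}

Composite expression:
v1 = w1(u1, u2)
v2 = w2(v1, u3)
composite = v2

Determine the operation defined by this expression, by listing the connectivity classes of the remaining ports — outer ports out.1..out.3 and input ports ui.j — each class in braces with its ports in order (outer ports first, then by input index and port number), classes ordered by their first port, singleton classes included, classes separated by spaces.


{out.1} {out.2} {out.3, u1.3} {u1.1, u2.3} {u1.2, u2.1} {u2.2} {u3.1, u3.3} {u3.2}

Substituting into w2 glues patterns; closure does the rest.
through w1, on inputs (u1, u2): {out.1, out.2, out.3, u1.3} {u1.1, u2.3} {u1.2, u2.1} {u2.2} (out.j = stage outer ports)
through w2, on inputs (u1, u2, u3): {out.1} {out.2} {out.3, u1.3} {u1.1, u2.3} {u1.2, u2.1} {u2.2} {u3.1, u3.3} {u3.2} (out.j = stage outer ports)


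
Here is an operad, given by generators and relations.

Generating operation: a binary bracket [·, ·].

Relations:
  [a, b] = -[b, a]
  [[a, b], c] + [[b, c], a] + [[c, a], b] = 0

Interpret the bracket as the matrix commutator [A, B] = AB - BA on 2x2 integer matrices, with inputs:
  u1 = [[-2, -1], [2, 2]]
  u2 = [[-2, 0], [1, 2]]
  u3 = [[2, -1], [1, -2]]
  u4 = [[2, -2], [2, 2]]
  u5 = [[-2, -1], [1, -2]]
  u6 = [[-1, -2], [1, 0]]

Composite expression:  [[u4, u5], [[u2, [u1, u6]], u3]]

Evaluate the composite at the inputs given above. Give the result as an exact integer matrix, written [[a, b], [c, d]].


[[0, 0], [0, 0]]

[u4, u5] = [[0, 0], [0, 0]]
[u1, u6] = [[3, 7], [2, -3]]
[u2, [u1, u6]] = [[-7, -28], [14, 7]]
[[u2, [u1, u6]], u3] = [[-14, 126], [70, 14]]
[[u4, u5], [[u2, [u1, u6]], u3]] = [[0, 0], [0, 0]]


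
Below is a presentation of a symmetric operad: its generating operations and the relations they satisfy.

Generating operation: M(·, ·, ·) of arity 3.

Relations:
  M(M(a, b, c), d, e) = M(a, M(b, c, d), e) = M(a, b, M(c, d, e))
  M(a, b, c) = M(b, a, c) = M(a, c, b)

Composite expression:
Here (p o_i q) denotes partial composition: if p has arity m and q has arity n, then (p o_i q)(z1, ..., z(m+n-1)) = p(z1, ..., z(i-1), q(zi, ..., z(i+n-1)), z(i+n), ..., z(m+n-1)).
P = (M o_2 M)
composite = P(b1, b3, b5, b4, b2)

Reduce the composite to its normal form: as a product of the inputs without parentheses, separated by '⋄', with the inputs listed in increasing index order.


b1 ⋄ b2 ⋄ b3 ⋄ b4 ⋄ b5


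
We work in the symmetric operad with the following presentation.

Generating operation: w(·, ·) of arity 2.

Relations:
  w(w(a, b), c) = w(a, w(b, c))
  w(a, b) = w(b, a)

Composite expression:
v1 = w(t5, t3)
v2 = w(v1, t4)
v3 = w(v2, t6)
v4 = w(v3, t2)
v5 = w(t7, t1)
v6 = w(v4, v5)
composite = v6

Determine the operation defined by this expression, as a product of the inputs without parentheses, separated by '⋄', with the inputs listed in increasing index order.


t1 ⋄ t2 ⋄ t3 ⋄ t4 ⋄ t5 ⋄ t6 ⋄ t7

Shape and order are irrelevant to w; the t-input set decides.
w(t5, t3) unparenthesizes to t5 ⋄ t3
w(w(t5, t3), t4) unparenthesizes to t5 ⋄ t3 ⋄ t4
w(w(w(t5, t3), t4), t6) unparenthesizes to t5 ⋄ t3 ⋄ t4 ⋄ t6
w(w(w(w(t5, t3), t4), t6), t2) unparenthesizes to t5 ⋄ t3 ⋄ t4 ⋄ t6 ⋄ t2
w(t7, t1) unparenthesizes to t7 ⋄ t1
w(w(w(w(w(t5, t3), t4), t6), t2), w(t7, t1)) unparenthesizes to t5 ⋄ t3 ⋄ t4 ⋄ t6 ⋄ t2 ⋄ t7 ⋄ t1
rearranged into index order: t1 ⋄ t2 ⋄ t3 ⋄ t4 ⋄ t5 ⋄ t6 ⋄ t7


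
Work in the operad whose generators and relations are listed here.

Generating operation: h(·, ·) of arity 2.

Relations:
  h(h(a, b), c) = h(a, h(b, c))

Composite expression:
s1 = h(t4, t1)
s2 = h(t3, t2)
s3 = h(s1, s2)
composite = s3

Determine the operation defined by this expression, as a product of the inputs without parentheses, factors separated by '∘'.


t4 ∘ t1 ∘ t3 ∘ t2

All parenthesizations of h agree; list the t-inputs left to right.
h(t4, t1) linearizes to t4 ∘ t1
h(t3, t2) linearizes to t3 ∘ t2
h(h(t4, t1), h(t3, t2)) linearizes to t4 ∘ t1 ∘ t3 ∘ t2


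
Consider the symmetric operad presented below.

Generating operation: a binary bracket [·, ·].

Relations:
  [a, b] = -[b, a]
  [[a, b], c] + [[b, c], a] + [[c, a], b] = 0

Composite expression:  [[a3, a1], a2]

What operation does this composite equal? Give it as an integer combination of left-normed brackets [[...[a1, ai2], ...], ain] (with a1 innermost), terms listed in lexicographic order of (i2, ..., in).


Left-normed coefficients sit on the a1-initial expansion words.
Composite bracket: [[a3, a1], a2]
Applying ab - ba throughout gives 4 signed words (2^2 = 4).
Collect the words opening with a1:
  a1a3a2 appears with sign -1, giving the term -[[a1, a3], a2]

-[[a1, a3], a2]


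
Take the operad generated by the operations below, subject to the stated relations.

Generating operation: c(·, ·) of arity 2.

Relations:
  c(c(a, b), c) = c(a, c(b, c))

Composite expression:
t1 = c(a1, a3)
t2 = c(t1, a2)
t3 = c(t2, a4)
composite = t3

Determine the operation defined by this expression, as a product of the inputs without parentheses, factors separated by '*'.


a1 * a3 * a2 * a4

Every regrouping of c is equal, so read the a-inputs in written order.
c(a1, a3) collapses to a1 * a3
c(c(a1, a3), a2) collapses to a1 * a3 * a2
c(c(c(a1, a3), a2), a4) collapses to a1 * a3 * a2 * a4


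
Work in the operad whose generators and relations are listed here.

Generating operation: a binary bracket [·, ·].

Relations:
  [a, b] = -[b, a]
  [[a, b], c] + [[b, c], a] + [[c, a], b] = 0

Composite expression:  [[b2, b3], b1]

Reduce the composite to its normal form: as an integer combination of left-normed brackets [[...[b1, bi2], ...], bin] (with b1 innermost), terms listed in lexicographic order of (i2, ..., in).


-[[b1, b2], b3] + [[b1, b3], b2]


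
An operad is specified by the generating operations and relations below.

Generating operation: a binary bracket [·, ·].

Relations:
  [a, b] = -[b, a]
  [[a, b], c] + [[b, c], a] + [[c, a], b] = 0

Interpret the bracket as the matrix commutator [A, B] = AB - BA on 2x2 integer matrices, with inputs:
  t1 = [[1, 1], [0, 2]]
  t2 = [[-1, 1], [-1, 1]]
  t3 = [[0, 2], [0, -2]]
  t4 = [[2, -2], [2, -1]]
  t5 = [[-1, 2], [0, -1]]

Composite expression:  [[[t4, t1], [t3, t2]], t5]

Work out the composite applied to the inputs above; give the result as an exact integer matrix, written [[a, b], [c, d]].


[[-32, 56], [0, 32]]

[t4, t1] = [[-2, 1], [-2, 2]]
[t3, t2] = [[-2, 6], [2, 2]]
[[t4, t1], [t3, t2]] = [[14, -20], [16, -14]]
[[[t4, t1], [t3, t2]], t5] = [[-32, 56], [0, 32]]


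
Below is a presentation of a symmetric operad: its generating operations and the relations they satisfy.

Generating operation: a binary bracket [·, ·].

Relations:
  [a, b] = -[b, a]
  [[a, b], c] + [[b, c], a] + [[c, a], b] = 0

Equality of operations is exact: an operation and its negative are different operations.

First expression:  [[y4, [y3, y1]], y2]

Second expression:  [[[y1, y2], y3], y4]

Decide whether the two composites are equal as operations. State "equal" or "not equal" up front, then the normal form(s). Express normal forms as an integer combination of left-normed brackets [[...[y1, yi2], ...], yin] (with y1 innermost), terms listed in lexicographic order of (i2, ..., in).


not equal; first: [[[y1, y3], y4], y2]; second: [[[y1, y2], y3], y4]


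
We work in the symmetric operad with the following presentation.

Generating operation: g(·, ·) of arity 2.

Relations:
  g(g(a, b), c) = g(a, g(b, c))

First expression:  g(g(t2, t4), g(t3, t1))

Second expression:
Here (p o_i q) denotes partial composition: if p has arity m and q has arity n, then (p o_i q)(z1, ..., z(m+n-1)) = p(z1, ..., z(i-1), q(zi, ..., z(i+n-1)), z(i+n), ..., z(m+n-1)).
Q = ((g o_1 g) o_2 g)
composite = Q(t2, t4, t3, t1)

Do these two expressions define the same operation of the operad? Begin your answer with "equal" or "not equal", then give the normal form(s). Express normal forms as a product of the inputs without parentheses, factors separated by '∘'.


The first composite normalizes to t2 ∘ t4 ∘ t3 ∘ t1
The second composite normalizes to t2 ∘ t4 ∘ t3 ∘ t1
Same normal form: equal.

equal — both sides give t2 ∘ t4 ∘ t3 ∘ t1
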